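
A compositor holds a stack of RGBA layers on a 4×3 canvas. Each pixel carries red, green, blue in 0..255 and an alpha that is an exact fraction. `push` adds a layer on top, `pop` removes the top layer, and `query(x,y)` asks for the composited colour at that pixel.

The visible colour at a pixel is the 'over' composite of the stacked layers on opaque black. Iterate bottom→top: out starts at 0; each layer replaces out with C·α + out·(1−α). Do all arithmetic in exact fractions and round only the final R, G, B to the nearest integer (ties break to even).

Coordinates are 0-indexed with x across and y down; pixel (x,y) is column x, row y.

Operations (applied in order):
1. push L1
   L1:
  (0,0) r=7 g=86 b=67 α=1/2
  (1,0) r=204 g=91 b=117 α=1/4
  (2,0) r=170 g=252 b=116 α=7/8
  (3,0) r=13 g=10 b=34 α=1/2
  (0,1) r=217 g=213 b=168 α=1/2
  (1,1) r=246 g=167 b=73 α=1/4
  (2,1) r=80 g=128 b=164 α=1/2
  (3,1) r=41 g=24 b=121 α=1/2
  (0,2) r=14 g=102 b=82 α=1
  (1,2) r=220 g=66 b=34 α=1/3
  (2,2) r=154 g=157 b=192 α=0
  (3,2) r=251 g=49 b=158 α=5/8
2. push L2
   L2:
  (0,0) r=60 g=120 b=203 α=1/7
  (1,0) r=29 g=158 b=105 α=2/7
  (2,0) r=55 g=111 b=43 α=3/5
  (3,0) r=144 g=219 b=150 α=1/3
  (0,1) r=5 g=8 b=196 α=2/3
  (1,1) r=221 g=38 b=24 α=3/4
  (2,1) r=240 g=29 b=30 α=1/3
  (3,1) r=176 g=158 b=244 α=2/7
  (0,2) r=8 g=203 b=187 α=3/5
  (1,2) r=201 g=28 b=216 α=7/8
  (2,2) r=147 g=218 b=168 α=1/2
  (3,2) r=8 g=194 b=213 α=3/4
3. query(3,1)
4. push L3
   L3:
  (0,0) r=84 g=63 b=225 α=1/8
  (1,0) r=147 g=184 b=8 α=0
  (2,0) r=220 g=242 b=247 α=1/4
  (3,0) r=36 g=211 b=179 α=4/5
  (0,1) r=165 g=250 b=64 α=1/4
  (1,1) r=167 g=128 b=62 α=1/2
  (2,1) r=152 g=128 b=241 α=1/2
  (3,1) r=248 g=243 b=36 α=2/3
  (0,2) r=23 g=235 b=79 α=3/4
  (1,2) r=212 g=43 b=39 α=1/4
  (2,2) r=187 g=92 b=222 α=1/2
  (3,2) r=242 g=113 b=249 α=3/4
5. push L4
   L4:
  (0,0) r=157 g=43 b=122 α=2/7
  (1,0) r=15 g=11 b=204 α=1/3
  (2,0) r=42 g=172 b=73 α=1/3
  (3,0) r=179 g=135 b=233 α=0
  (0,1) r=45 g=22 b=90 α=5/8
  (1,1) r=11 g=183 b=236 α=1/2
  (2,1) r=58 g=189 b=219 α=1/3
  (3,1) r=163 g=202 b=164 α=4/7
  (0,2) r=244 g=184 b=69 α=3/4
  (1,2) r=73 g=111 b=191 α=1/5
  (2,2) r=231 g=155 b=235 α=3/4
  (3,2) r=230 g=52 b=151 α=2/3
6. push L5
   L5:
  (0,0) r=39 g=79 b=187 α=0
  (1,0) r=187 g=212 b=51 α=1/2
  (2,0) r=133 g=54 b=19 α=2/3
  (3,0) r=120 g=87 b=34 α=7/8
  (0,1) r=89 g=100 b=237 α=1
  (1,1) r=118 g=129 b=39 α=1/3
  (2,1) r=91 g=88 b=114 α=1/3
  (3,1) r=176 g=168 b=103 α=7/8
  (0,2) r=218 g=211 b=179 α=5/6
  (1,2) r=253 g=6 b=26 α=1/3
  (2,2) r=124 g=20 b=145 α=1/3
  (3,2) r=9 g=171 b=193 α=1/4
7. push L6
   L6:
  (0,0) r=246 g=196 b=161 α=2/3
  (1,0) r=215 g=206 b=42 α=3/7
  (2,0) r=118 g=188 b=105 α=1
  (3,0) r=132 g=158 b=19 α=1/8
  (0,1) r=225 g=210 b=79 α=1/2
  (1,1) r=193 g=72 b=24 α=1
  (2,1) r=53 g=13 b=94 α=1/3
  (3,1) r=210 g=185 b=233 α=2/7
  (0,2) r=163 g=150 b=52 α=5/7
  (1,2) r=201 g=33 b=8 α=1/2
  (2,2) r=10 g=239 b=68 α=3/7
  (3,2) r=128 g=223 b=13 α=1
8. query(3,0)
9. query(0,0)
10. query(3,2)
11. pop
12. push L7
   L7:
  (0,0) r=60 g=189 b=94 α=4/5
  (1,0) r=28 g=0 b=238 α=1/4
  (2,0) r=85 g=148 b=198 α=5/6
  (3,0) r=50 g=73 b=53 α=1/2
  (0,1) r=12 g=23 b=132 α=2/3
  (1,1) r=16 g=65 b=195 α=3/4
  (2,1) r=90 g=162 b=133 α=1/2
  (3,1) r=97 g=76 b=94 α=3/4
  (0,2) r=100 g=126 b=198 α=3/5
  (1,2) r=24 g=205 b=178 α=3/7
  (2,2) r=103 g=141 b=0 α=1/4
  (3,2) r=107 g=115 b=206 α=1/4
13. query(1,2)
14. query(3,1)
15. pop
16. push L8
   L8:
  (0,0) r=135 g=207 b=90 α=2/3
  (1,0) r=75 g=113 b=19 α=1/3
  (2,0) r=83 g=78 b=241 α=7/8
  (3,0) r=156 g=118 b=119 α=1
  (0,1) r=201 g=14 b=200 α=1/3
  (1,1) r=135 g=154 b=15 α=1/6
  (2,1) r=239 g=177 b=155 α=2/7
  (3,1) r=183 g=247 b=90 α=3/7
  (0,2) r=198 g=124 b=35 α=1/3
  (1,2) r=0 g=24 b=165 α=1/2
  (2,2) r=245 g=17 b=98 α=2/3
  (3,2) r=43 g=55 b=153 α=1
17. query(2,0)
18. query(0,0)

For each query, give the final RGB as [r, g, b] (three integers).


at x=3,y=1 over L1,L2:
after L1 α=1/2: [41/2, 12, 121/2]
after L2 α=2/7: [909/14, 376/7, 1581/14]
= [65, 54, 113]

at x=3,y=0 over L1,L2,L3,L4,L5,L6:
L1 α=1/2: [13/2, 5, 17]
L2 α=1/3: [157/3, 229/3, 184/3]
L3 α=4/5: [589/15, 2761/15, 2332/15]
L4 α=0: [589/15, 2761/15, 2332/15]
L5 α=7/8: [13189/120, 1487/15, 2951/60]
L6 α=1/8: [108163/960, 12779/120, 21797/480]
= [113, 106, 45]

query (0,0) [L1,L2,L3,L4,L5,L6] — begin 0,0,0
after L1 α=1/2: [7/2, 43, 67/2]
after L2 α=1/7: [81/7, 54, 404/7]
after L3 α=1/8: [165/8, 441/8, 629/8]
after L4 α=2/7: [3337/56, 2893/56, 5097/56]
after L5 α=0: [3337/56, 2893/56, 5097/56]
after L6 α=2/3: [30889/168, 24845/168, 23129/168]
→ [184, 148, 138]

(3,2) stack=L1,L2,L3,L4,L5,L6; from [0,0,0]:
+L1 (α=5/8) → [1255/8, 245/8, 395/4]
+L2 (α=3/4) → [1447/32, 4901/32, 2951/16]
+L3 (α=3/4) → [24679/128, 15749/128, 14903/64]
+L4 (α=2/3) → [27853/128, 9687/128, 34231/192]
+L5 (α=1/4) → [84711/512, 50949/512, 46583/256]
+L6 (α=1) → [128, 223, 13]
→ [128, 223, 13]

(1,2) stack=L1,L2,L3,L4,L5,L7; from [0,0,0]:
after L1 α=1/3: [220/3, 22, 34/3]
after L2 α=7/8: [4441/24, 109/4, 2285/12]
after L3 α=1/4: [6137/32, 499/16, 2441/16]
after L4 α=1/5: [6721/40, 943/20, 641/4]
after L5 α=1/3: [3927/20, 1003/30, 231/2]
after L7 α=3/7: [4287/35, 11231/105, 996/7]
= [122, 107, 142]

query (3,1) [L1,L2,L3,L4,L5,L7] — begin 0,0,0
+L1 (α=1/2) → [41/2, 12, 121/2]
+L2 (α=2/7) → [909/14, 376/7, 1581/14]
+L3 (α=2/3) → [7853/42, 3778/21, 863/14]
+L4 (α=4/7) → [16981/98, 9434/49, 11773/98]
+L5 (α=7/8) → [137717/784, 33529/196, 82431/784]
+L7 (α=3/4) → [365861/3136, 78217/784, 303519/3136]
rounded: [117, 100, 97]

query (2,0) [L1,L2,L3,L4,L5,L8] — begin 0,0,0
+L1 (α=7/8) → [595/4, 441/2, 203/2]
+L2 (α=3/5) → [185/2, 774/5, 332/5]
+L3 (α=1/4) → [995/8, 883/5, 2231/20]
+L4 (α=1/3) → [1163/12, 2626/15, 987/10]
+L5 (α=2/3) → [4355/36, 4246/45, 1367/30]
+L8 (α=7/8) → [25271/288, 3602/45, 51977/240]
rounded: [88, 80, 217]

query (0,0) [L1,L2,L3,L4,L5,L8] — begin 0,0,0
+L1 (α=1/2) → [7/2, 43, 67/2]
+L2 (α=1/7) → [81/7, 54, 404/7]
+L3 (α=1/8) → [165/8, 441/8, 629/8]
+L4 (α=2/7) → [3337/56, 2893/56, 5097/56]
+L5 (α=0) → [3337/56, 2893/56, 5097/56]
+L8 (α=2/3) → [18457/168, 26077/168, 5059/56]
→ [110, 155, 90]


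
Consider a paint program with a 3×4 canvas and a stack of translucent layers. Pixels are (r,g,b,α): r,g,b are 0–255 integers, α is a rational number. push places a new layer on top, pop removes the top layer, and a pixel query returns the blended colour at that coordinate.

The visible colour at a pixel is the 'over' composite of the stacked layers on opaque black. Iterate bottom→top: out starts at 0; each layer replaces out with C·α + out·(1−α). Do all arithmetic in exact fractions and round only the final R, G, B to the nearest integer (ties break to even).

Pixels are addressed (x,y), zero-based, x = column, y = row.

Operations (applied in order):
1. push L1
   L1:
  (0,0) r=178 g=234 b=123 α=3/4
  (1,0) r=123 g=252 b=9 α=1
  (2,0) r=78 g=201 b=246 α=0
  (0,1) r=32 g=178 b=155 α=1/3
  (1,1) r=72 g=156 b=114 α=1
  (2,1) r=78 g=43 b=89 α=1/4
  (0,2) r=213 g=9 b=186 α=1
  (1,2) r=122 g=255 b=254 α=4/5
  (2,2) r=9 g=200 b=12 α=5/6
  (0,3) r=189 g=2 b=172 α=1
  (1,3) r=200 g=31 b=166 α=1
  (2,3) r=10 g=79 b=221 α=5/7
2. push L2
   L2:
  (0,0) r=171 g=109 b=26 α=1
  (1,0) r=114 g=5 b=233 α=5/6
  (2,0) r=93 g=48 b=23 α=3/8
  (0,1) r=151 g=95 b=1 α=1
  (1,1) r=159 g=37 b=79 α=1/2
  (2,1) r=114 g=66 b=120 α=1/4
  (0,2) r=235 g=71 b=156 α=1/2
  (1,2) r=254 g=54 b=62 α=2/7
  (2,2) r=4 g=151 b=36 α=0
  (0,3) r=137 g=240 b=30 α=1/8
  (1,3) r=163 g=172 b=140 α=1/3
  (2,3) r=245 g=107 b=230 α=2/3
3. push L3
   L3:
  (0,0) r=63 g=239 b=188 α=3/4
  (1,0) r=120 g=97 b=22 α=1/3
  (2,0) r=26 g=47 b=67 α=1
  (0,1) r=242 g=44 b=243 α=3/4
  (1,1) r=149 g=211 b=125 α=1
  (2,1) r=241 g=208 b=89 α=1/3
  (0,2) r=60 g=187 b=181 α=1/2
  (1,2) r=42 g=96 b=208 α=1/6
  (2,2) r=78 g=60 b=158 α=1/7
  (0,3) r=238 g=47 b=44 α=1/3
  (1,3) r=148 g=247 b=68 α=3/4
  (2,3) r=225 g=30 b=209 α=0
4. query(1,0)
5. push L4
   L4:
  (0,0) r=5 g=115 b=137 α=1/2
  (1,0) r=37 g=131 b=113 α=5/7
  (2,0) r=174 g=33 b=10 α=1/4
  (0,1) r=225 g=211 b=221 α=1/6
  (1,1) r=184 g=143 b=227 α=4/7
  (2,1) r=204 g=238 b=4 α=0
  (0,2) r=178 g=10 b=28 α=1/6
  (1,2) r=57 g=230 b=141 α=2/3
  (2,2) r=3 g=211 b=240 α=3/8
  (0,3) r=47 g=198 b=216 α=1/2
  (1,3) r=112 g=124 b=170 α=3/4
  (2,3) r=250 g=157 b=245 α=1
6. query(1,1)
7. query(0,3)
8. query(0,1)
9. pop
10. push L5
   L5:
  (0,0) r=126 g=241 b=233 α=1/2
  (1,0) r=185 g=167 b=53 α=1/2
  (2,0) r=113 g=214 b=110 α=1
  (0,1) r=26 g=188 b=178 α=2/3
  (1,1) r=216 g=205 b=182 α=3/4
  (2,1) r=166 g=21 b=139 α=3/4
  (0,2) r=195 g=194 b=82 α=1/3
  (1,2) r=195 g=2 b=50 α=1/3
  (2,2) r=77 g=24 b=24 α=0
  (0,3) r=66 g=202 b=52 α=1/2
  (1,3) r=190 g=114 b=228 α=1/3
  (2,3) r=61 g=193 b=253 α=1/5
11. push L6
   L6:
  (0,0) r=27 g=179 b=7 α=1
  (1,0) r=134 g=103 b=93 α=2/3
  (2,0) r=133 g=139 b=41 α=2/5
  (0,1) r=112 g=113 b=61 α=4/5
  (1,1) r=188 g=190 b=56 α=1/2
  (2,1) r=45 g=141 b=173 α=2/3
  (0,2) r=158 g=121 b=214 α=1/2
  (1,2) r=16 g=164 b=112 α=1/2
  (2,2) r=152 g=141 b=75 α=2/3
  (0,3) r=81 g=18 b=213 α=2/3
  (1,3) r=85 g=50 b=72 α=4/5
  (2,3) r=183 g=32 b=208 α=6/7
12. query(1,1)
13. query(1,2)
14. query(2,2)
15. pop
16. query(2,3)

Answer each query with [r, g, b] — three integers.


(1,0) stack=L1,L2,L3; from [0,0,0]:
+L1 (α=1) → [123, 252, 9]
+L2 (α=5/6) → [231/2, 277/6, 587/3]
+L3 (α=1/3) → [117, 568/9, 1240/9]
= [117, 63, 138]

at x=1,y=1 over L1,L2,L3,L4:
+L1 (α=1) → [72, 156, 114]
+L2 (α=1/2) → [231/2, 193/2, 193/2]
+L3 (α=1) → [149, 211, 125]
+L4 (α=4/7) → [169, 1205/7, 1283/7]
rounded: [169, 172, 183]

at x=0,y=3 over L1,L2,L3,L4:
L1 α=1: [189, 2, 172]
L2 α=1/8: [365/2, 127/4, 617/4]
L3 α=1/3: [201, 221/6, 235/2]
L4 α=1/2: [124, 1409/12, 667/4]
→ [124, 117, 167]

query (0,1) [L1,L2,L3,L4] — begin 0,0,0
after L1 α=1/3: [32/3, 178/3, 155/3]
after L2 α=1: [151, 95, 1]
after L3 α=3/4: [877/4, 227/4, 365/2]
after L4 α=1/6: [5285/24, 1979/24, 2267/12]
rounded: [220, 82, 189]

query (1,1) [L1,L2,L3,L5,L6] — begin 0,0,0
L1 α=1: [72, 156, 114]
L2 α=1/2: [231/2, 193/2, 193/2]
L3 α=1: [149, 211, 125]
L5 α=3/4: [797/4, 413/2, 671/4]
L6 α=1/2: [1549/8, 793/4, 895/8]
→ [194, 198, 112]

at x=1,y=2 over L1,L2,L3,L5,L6:
+L1 (α=4/5) → [488/5, 204, 1016/5]
+L2 (α=2/7) → [996/7, 1128/7, 1140/7]
+L3 (α=1/6) → [879/7, 1052/7, 3578/21]
+L5 (α=1/3) → [1041/7, 706/7, 8206/63]
+L6 (α=1/2) → [1153/14, 927/7, 7631/63]
rounded: [82, 132, 121]

(2,2) stack=L1,L2,L3,L5,L6; from [0,0,0]:
+L1 (α=5/6) → [15/2, 500/3, 10]
+L2 (α=0) → [15/2, 500/3, 10]
+L3 (α=1/7) → [123/7, 1060/7, 218/7]
+L5 (α=0) → [123/7, 1060/7, 218/7]
+L6 (α=2/3) → [2251/21, 3034/21, 1268/21]
= [107, 144, 60]

(2,3) stack=L1,L2,L3,L5; from [0,0,0]:
L1 α=5/7: [50/7, 395/7, 1105/7]
L2 α=2/3: [1160/7, 631/7, 4325/21]
L3 α=0: [1160/7, 631/7, 4325/21]
L5 α=1/5: [5067/35, 775/7, 22613/105]
= [145, 111, 215]


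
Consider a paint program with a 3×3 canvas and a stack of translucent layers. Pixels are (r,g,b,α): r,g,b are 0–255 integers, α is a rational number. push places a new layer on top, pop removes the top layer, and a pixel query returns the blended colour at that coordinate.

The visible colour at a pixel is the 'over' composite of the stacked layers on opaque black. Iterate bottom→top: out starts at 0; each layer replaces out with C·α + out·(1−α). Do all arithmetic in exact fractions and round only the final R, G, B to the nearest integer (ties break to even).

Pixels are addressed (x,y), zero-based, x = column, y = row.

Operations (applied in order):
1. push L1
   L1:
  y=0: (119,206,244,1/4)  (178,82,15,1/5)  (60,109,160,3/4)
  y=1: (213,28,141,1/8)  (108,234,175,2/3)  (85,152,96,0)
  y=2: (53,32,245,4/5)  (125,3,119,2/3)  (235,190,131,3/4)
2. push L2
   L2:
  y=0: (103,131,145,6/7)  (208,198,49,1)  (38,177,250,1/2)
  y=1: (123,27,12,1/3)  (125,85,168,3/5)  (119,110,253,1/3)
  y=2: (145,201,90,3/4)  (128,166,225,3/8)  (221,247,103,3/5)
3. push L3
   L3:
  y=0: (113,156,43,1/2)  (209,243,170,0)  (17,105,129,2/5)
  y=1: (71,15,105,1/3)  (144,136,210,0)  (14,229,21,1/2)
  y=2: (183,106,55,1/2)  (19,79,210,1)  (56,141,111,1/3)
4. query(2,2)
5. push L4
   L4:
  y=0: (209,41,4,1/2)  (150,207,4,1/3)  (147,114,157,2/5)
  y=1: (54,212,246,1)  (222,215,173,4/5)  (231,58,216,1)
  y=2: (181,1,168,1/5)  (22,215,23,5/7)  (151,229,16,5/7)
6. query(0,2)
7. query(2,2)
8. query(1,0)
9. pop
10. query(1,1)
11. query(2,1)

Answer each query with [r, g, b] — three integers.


query (2,2) [L1,L2,L3] — begin 0,0,0
after L1 α=3/4: [705/4, 285/2, 393/4]
after L2 α=3/5: [2031/10, 1026/5, 1011/10]
after L3 α=1/3: [2311/15, 919/5, 522/5]
→ [154, 184, 104]

at x=0,y=2 over L1,L2,L3,L4:
+L1 (α=4/5) → [212/5, 128/5, 196]
+L2 (α=3/4) → [2387/20, 3143/20, 233/2]
+L3 (α=1/2) → [6047/40, 5263/40, 343/4]
+L4 (α=1/5) → [7857/50, 5273/50, 511/5]
= [157, 105, 102]

(2,2) stack=L1,L2,L3,L4; from [0,0,0]:
+L1 (α=3/4) → [705/4, 285/2, 393/4]
+L2 (α=3/5) → [2031/10, 1026/5, 1011/10]
+L3 (α=1/3) → [2311/15, 919/5, 522/5]
+L4 (α=5/7) → [15947/105, 7563/35, 1444/35]
rounded: [152, 216, 41]

(1,0) stack=L1,L2,L3,L4; from [0,0,0]:
+L1 (α=1/5) → [178/5, 82/5, 3]
+L2 (α=1) → [208, 198, 49]
+L3 (α=0) → [208, 198, 49]
+L4 (α=1/3) → [566/3, 201, 34]
rounded: [189, 201, 34]

query (1,1) [L1,L2,L3] — begin 0,0,0
after L1 α=2/3: [72, 156, 350/3]
after L2 α=3/5: [519/5, 567/5, 2212/15]
after L3 α=0: [519/5, 567/5, 2212/15]
→ [104, 113, 147]

at x=2,y=1 over L1,L2,L3:
L1 α=0: [0, 0, 0]
L2 α=1/3: [119/3, 110/3, 253/3]
L3 α=1/2: [161/6, 797/6, 158/3]
rounded: [27, 133, 53]


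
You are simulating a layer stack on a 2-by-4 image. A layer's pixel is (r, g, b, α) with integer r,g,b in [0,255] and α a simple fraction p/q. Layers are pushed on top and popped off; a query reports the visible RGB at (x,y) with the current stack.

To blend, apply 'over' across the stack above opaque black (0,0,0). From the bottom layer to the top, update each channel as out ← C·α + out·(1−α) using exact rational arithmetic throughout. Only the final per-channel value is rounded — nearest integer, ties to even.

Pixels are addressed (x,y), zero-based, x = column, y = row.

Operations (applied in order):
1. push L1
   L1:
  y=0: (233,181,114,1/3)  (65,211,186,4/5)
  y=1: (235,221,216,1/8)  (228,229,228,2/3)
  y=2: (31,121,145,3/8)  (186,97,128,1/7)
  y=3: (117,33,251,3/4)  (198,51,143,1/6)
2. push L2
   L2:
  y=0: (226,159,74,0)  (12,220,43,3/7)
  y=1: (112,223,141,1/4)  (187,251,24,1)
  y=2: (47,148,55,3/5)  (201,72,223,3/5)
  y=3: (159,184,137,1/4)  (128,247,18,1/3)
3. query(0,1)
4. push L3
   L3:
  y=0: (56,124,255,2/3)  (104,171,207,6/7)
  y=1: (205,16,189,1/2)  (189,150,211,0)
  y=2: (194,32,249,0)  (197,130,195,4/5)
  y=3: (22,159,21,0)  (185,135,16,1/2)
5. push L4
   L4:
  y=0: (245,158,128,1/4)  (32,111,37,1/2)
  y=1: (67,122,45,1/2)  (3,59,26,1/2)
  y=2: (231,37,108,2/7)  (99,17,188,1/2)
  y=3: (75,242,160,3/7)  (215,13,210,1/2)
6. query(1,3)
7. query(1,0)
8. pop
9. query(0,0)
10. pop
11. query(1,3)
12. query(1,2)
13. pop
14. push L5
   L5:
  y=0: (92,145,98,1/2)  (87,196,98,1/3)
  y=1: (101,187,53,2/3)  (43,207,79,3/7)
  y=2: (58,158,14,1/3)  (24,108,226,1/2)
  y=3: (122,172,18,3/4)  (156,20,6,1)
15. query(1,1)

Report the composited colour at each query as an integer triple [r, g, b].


query (0,1) [L1,L2] — begin 0,0,0
L1 α=1/8: [235/8, 221/8, 27]
L2 α=1/4: [1601/32, 2447/32, 111/2]
= [50, 76, 56]

query (1,3) [L1,L2,L3,L4] — begin 0,0,0
+L1 (α=1/6) → [33, 17/2, 143/6]
+L2 (α=1/3) → [194/3, 88, 197/9]
+L3 (α=1/2) → [749/6, 223/2, 341/18]
+L4 (α=1/2) → [2039/12, 249/4, 4121/36]
→ [170, 62, 114]

query (1,0) [L1,L2,L3,L4] — begin 0,0,0
L1 α=4/5: [52, 844/5, 744/5]
L2 α=3/7: [244/7, 6676/35, 3621/35]
L3 α=6/7: [4612/49, 42586/245, 47091/245]
L4 α=1/2: [3090/49, 69781/490, 28078/245]
→ [63, 142, 115]

at x=0,y=0 over L1,L2,L3:
L1 α=1/3: [233/3, 181/3, 38]
L2 α=0: [233/3, 181/3, 38]
L3 α=2/3: [569/9, 925/9, 548/3]
rounded: [63, 103, 183]

(1,3) stack=L1,L2; from [0,0,0]:
L1 α=1/6: [33, 17/2, 143/6]
L2 α=1/3: [194/3, 88, 197/9]
→ [65, 88, 22]

query (1,2) [L1,L2] — begin 0,0,0
after L1 α=1/7: [186/7, 97/7, 128/7]
after L2 α=3/5: [4593/35, 1706/35, 4939/35]
= [131, 49, 141]

query (1,1) [L1,L5] — begin 0,0,0
after L1 α=2/3: [152, 458/3, 152]
after L5 α=3/7: [737/7, 3695/21, 845/7]
→ [105, 176, 121]


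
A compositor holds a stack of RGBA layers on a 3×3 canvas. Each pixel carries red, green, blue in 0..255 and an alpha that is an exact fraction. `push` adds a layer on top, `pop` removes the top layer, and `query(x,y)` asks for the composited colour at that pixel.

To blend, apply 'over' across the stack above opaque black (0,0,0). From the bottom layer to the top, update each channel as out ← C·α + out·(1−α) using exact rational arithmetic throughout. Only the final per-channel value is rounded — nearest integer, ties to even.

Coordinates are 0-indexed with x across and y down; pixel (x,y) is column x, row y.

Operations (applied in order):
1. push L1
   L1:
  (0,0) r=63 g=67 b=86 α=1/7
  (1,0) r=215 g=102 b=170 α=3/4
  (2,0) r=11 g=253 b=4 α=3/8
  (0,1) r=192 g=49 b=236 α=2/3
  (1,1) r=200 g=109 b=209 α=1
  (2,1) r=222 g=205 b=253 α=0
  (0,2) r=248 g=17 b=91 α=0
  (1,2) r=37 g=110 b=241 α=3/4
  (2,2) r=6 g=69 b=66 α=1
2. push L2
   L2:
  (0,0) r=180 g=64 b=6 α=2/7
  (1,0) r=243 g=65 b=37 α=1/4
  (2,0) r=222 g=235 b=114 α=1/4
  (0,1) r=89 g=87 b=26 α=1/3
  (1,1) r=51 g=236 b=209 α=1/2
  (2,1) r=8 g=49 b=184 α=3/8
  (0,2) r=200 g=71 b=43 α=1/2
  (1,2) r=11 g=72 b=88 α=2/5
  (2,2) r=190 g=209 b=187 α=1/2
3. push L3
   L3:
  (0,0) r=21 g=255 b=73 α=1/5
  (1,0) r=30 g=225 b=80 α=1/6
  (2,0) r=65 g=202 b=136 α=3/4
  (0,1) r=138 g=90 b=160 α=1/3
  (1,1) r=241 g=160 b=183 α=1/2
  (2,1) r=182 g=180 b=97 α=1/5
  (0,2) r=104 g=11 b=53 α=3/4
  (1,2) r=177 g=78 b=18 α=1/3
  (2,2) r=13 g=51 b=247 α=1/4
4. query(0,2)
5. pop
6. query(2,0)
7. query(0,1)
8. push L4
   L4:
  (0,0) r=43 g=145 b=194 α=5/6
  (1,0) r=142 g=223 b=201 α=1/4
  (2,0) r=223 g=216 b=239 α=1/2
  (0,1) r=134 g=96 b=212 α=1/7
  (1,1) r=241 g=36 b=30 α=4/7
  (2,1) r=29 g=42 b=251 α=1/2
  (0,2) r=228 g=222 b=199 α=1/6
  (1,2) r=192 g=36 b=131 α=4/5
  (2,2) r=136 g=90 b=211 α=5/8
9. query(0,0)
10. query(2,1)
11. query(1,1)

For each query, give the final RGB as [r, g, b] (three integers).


(0,2) stack=L1,L2,L3; from [0,0,0]:
L1 α=0: [0, 0, 0]
L2 α=1/2: [100, 71/2, 43/2]
L3 α=3/4: [103, 137/8, 361/8]
= [103, 17, 45]

at x=2,y=0 over L1,L2:
+L1 (α=3/8) → [33/8, 759/8, 3/2]
+L2 (α=1/4) → [1875/32, 4157/32, 237/8]
= [59, 130, 30]

at x=0,y=1 over L1,L2:
after L1 α=2/3: [128, 98/3, 472/3]
after L2 α=1/3: [115, 457/9, 1022/9]
= [115, 51, 114]

query (0,0) [L1,L2,L4] — begin 0,0,0
L1 α=1/7: [9, 67/7, 86/7]
L2 α=2/7: [405/7, 1231/49, 514/49]
L4 α=5/6: [955/21, 6126/49, 24022/147]
→ [45, 125, 163]

at x=2,y=1 over L1,L2,L4:
after L1 α=0: [0, 0, 0]
after L2 α=3/8: [3, 147/8, 69]
after L4 α=1/2: [16, 483/16, 160]
= [16, 30, 160]

at x=1,y=1 over L1,L2,L4:
L1 α=1: [200, 109, 209]
L2 α=1/2: [251/2, 345/2, 209]
L4 α=4/7: [383/2, 189/2, 747/7]
= [192, 94, 107]


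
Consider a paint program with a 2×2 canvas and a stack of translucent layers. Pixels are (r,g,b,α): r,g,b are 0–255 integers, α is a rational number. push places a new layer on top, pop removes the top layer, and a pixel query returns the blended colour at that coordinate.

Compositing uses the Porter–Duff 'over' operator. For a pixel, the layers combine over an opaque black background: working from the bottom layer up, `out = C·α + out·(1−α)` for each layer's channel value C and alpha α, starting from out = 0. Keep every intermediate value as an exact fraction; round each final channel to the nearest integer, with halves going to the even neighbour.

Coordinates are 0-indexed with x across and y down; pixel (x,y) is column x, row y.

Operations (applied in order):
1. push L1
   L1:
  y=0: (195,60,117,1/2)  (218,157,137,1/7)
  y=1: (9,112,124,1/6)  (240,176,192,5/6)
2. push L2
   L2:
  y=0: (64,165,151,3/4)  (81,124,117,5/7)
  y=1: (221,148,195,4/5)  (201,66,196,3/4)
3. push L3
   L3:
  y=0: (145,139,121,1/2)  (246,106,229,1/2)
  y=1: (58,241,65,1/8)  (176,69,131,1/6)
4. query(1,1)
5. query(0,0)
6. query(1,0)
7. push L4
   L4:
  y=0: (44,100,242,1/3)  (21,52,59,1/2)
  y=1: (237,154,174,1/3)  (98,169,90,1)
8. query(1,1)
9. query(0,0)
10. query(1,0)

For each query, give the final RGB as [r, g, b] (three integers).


(1,1) stack=L1,L2,L3; from [0,0,0]:
after L1 α=5/6: [200, 440/3, 160]
after L2 α=3/4: [803/4, 517/6, 187]
after L3 α=1/6: [1573/8, 2999/36, 533/3]
rounded: [197, 83, 178]

query (0,0) [L1,L2,L3] — begin 0,0,0
L1 α=1/2: [195/2, 30, 117/2]
L2 α=3/4: [579/8, 525/4, 1023/8]
L3 α=1/2: [1739/16, 1081/8, 1991/16]
→ [109, 135, 124]

at x=1,y=0 over L1,L2,L3:
+L1 (α=1/7) → [218/7, 157/7, 137/7]
+L2 (α=5/7) → [3271/49, 4654/49, 4369/49]
+L3 (α=1/2) → [15325/98, 4924/49, 7795/49]
→ [156, 100, 159]

query (1,1) [L1,L2,L3,L4] — begin 0,0,0
+L1 (α=5/6) → [200, 440/3, 160]
+L2 (α=3/4) → [803/4, 517/6, 187]
+L3 (α=1/6) → [1573/8, 2999/36, 533/3]
+L4 (α=1) → [98, 169, 90]
= [98, 169, 90]

(0,0) stack=L1,L2,L3,L4; from [0,0,0]:
after L1 α=1/2: [195/2, 30, 117/2]
after L2 α=3/4: [579/8, 525/4, 1023/8]
after L3 α=1/2: [1739/16, 1081/8, 1991/16]
after L4 α=1/3: [697/8, 1481/12, 1309/8]
→ [87, 123, 164]

(1,0) stack=L1,L2,L3,L4; from [0,0,0]:
L1 α=1/7: [218/7, 157/7, 137/7]
L2 α=5/7: [3271/49, 4654/49, 4369/49]
L3 α=1/2: [15325/98, 4924/49, 7795/49]
L4 α=1/2: [17383/196, 3736/49, 5343/49]
→ [89, 76, 109]


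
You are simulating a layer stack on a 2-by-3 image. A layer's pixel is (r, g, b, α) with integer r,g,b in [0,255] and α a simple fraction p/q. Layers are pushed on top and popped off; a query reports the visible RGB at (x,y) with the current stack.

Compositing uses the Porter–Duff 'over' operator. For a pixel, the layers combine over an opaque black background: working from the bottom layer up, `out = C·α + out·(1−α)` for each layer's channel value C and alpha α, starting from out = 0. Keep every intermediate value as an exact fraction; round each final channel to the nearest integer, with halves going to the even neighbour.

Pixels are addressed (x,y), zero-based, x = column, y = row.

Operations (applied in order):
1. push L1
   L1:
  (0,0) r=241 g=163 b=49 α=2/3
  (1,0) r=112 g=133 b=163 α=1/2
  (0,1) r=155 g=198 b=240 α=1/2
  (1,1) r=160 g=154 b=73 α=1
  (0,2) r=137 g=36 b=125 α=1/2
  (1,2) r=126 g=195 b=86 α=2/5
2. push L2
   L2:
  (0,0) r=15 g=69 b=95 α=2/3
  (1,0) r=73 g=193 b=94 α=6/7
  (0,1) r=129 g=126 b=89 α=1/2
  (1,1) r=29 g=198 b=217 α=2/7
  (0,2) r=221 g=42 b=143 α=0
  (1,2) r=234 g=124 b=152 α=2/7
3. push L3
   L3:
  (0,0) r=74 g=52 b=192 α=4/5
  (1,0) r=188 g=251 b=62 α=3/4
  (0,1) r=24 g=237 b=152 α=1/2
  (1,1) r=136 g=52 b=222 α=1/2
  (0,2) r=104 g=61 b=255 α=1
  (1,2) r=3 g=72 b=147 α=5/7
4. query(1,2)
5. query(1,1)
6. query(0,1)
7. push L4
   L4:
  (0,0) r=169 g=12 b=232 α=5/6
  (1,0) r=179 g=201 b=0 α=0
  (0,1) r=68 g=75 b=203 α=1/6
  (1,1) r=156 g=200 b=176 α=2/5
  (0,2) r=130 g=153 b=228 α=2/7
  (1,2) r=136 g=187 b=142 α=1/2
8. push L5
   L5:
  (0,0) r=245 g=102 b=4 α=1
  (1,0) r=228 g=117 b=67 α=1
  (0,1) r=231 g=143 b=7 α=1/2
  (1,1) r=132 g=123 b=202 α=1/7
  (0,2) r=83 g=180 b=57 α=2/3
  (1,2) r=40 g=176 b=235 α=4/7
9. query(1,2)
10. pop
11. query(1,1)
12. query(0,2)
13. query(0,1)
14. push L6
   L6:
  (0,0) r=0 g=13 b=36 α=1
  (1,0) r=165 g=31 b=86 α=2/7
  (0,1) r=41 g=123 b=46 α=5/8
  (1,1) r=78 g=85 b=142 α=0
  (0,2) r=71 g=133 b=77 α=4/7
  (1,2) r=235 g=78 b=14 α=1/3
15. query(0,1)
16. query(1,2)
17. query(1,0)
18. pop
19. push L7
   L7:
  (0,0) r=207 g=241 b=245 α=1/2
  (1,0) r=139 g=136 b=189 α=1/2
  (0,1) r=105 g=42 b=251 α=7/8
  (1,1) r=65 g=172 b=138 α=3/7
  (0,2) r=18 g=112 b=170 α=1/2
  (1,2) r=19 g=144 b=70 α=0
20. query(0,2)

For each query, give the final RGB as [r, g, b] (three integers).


at x=1,y=2 over L1,L2,L3:
L1 α=2/5: [252/5, 78, 172/5]
L2 α=2/7: [720/7, 638/7, 68]
L3 α=5/7: [1545/49, 3796/49, 871/7]
→ [32, 77, 124]

at x=1,y=1 over L1,L2,L3:
+L1 (α=1) → [160, 154, 73]
+L2 (α=2/7) → [858/7, 1166/7, 799/7]
+L3 (α=1/2) → [905/7, 765/7, 2353/14]
rounded: [129, 109, 168]

(0,1) stack=L1,L2,L3; from [0,0,0]:
L1 α=1/2: [155/2, 99, 120]
L2 α=1/2: [413/4, 225/2, 209/2]
L3 α=1/2: [509/8, 699/4, 513/4]
→ [64, 175, 128]

query (1,2) [L1,L2,L3,L4,L5] — begin 0,0,0
L1 α=2/5: [252/5, 78, 172/5]
L2 α=2/7: [720/7, 638/7, 68]
L3 α=5/7: [1545/49, 3796/49, 871/7]
L4 α=1/2: [8209/98, 12959/98, 1865/14]
L5 α=4/7: [40307/686, 107869/686, 18755/98]
→ [59, 157, 191]

query (1,1) [L1,L2,L3,L4] — begin 0,0,0
+L1 (α=1) → [160, 154, 73]
+L2 (α=2/7) → [858/7, 1166/7, 799/7]
+L3 (α=1/2) → [905/7, 765/7, 2353/14]
+L4 (α=2/5) → [4899/35, 1019/7, 11987/70]
→ [140, 146, 171]

query (0,2) [L1,L2,L3,L4] — begin 0,0,0
L1 α=1/2: [137/2, 18, 125/2]
L2 α=0: [137/2, 18, 125/2]
L3 α=1: [104, 61, 255]
L4 α=2/7: [780/7, 611/7, 1731/7]
= [111, 87, 247]

at x=0,y=1 over L1,L2,L3,L4:
L1 α=1/2: [155/2, 99, 120]
L2 α=1/2: [413/4, 225/2, 209/2]
L3 α=1/2: [509/8, 699/4, 513/4]
L4 α=1/6: [3089/48, 1265/8, 3377/24]
→ [64, 158, 141]

(0,1) stack=L1,L2,L3,L4,L6; from [0,0,0]:
+L1 (α=1/2) → [155/2, 99, 120]
+L2 (α=1/2) → [413/4, 225/2, 209/2]
+L3 (α=1/2) → [509/8, 699/4, 513/4]
+L4 (α=1/6) → [3089/48, 1265/8, 3377/24]
+L6 (α=5/8) → [6369/128, 8715/64, 5217/64]
rounded: [50, 136, 82]

(1,2) stack=L1,L2,L3,L4,L6; from [0,0,0]:
+L1 (α=2/5) → [252/5, 78, 172/5]
+L2 (α=2/7) → [720/7, 638/7, 68]
+L3 (α=5/7) → [1545/49, 3796/49, 871/7]
+L4 (α=1/2) → [8209/98, 12959/98, 1865/14]
+L6 (α=1/3) → [19724/147, 16781/147, 1963/21]
= [134, 114, 93]

at x=1,y=0 over L1,L2,L3,L4,L6:
after L1 α=1/2: [56, 133/2, 163/2]
after L2 α=6/7: [494/7, 2449/14, 1291/14]
after L3 α=3/4: [2221/14, 12991/56, 3895/56]
after L4 α=0: [2221/14, 12991/56, 3895/56]
after L6 α=2/7: [15725/98, 68427/392, 29107/392]
rounded: [160, 175, 74]

(0,2) stack=L1,L2,L3,L4,L7; from [0,0,0]:
after L1 α=1/2: [137/2, 18, 125/2]
after L2 α=0: [137/2, 18, 125/2]
after L3 α=1: [104, 61, 255]
after L4 α=2/7: [780/7, 611/7, 1731/7]
after L7 α=1/2: [453/7, 1395/14, 2921/14]
rounded: [65, 100, 209]


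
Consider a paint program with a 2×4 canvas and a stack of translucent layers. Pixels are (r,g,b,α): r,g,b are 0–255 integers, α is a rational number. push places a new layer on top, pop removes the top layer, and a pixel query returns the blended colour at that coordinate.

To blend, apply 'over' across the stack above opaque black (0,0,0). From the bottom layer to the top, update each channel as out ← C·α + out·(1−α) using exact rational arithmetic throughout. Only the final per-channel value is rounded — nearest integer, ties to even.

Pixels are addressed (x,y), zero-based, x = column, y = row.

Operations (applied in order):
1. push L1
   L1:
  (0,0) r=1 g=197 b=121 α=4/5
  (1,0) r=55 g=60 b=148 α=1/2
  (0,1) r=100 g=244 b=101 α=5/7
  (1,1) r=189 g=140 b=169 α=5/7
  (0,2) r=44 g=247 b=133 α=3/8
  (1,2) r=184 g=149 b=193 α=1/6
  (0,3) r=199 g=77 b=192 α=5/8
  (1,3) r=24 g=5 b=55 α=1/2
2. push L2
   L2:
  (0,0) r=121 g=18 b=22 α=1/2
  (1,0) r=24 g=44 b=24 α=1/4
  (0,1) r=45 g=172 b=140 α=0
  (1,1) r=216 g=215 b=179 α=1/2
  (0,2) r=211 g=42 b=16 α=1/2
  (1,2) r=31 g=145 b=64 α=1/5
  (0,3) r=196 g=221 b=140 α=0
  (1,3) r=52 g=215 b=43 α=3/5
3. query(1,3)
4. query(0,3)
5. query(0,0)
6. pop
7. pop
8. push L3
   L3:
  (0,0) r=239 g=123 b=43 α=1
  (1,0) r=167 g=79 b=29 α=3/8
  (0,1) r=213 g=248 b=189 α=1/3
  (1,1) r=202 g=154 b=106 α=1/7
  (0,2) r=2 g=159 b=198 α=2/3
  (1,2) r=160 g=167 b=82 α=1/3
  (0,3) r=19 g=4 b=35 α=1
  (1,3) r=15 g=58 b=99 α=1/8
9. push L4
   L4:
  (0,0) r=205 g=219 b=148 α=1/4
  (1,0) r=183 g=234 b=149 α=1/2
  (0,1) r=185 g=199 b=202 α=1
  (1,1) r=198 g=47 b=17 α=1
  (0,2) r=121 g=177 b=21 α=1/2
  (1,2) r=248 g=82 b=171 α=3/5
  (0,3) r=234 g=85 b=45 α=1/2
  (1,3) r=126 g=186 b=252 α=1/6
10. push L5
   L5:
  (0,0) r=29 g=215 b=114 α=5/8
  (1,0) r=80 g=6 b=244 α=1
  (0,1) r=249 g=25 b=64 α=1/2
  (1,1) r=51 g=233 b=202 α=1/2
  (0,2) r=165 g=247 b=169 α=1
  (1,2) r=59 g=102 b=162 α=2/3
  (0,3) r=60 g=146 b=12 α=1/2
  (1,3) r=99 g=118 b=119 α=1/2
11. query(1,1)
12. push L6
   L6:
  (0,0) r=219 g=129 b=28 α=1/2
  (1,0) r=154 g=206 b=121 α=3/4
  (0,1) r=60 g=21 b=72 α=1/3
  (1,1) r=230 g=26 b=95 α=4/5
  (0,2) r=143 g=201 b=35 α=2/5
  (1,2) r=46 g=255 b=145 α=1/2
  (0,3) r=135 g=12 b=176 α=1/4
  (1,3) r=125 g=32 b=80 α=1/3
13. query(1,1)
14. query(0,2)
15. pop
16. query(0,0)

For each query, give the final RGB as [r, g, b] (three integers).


query (1,3) [L1,L2] — begin 0,0,0
after L1 α=1/2: [12, 5/2, 55/2]
after L2 α=3/5: [36, 130, 184/5]
→ [36, 130, 37]

query (0,3) [L1,L2] — begin 0,0,0
L1 α=5/8: [995/8, 385/8, 120]
L2 α=0: [995/8, 385/8, 120]
→ [124, 48, 120]

(0,0) stack=L1,L2; from [0,0,0]:
after L1 α=4/5: [4/5, 788/5, 484/5]
after L2 α=1/2: [609/10, 439/5, 297/5]
rounded: [61, 88, 59]

(1,1) stack=L3,L4,L5; from [0,0,0]:
L3 α=1/7: [202/7, 22, 106/7]
L4 α=1: [198, 47, 17]
L5 α=1/2: [249/2, 140, 219/2]
rounded: [124, 140, 110]

query (1,1) [L3,L4,L5,L6] — begin 0,0,0
after L3 α=1/7: [202/7, 22, 106/7]
after L4 α=1: [198, 47, 17]
after L5 α=1/2: [249/2, 140, 219/2]
after L6 α=4/5: [2089/10, 244/5, 979/10]
rounded: [209, 49, 98]

query (0,2) [L3,L4,L5,L6] — begin 0,0,0
after L3 α=2/3: [4/3, 106, 132]
after L4 α=1/2: [367/6, 283/2, 153/2]
after L5 α=1: [165, 247, 169]
after L6 α=2/5: [781/5, 1143/5, 577/5]
= [156, 229, 115]

(0,0) stack=L3,L4,L5; from [0,0,0]:
+L3 (α=1) → [239, 123, 43]
+L4 (α=1/4) → [461/2, 147, 277/4]
+L5 (α=5/8) → [1673/16, 379/2, 3111/32]
rounded: [105, 190, 97]


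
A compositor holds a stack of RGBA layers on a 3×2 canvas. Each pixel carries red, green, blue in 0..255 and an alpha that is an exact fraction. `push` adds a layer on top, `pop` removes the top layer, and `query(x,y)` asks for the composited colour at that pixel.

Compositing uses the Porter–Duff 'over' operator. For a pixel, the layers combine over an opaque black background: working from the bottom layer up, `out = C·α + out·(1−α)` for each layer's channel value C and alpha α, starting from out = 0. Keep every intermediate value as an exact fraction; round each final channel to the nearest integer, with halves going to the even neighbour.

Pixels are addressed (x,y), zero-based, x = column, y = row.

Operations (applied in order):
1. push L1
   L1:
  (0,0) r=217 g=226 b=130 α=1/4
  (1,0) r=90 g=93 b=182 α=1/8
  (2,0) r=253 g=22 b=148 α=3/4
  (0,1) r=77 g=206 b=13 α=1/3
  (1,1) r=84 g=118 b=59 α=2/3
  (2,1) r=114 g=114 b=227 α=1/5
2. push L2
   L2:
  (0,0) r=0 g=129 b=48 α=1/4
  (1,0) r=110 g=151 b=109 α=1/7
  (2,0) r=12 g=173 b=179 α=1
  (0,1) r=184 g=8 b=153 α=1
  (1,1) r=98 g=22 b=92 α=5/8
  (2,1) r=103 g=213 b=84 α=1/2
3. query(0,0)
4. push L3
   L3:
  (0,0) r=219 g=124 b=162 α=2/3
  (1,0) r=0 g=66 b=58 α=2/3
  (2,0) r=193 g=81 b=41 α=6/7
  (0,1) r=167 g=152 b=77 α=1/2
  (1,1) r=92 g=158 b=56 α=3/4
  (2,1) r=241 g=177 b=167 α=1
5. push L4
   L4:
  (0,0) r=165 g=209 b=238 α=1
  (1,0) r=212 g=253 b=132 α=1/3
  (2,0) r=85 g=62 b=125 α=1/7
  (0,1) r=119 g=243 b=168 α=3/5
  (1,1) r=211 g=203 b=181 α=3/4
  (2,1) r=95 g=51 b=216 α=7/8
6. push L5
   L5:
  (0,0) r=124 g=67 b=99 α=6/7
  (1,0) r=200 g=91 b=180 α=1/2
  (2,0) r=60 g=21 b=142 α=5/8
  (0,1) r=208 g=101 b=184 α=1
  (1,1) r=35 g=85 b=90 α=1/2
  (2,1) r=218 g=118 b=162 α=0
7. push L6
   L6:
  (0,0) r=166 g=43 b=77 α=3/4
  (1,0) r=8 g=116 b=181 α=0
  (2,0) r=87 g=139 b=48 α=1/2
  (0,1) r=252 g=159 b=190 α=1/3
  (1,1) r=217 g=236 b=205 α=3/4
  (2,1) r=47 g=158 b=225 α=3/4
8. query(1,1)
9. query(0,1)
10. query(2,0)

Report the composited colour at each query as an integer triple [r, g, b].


at x=0,y=0 over L1,L2:
after L1 α=1/4: [217/4, 113/2, 65/2]
after L2 α=1/4: [651/16, 597/8, 291/8]
rounded: [41, 75, 36]

(1,1) stack=L1,L2,L3,L4,L5,L6; from [0,0,0]:
L1 α=2/3: [56, 236/3, 118/3]
L2 α=5/8: [329/4, 173/4, 289/4]
L3 α=3/4: [1433/16, 2069/16, 961/16]
L4 α=3/4: [11561/64, 11813/64, 9649/64]
L5 α=1/2: [13801/128, 17253/128, 15409/128]
L6 α=3/4: [97129/512, 107877/512, 94129/512]
→ [190, 211, 184]

(0,1) stack=L1,L2,L3,L4,L5,L6; from [0,0,0]:
+L1 (α=1/3) → [77/3, 206/3, 13/3]
+L2 (α=1) → [184, 8, 153]
+L3 (α=1/2) → [351/2, 80, 115]
+L4 (α=3/5) → [708/5, 889/5, 734/5]
+L5 (α=1) → [208, 101, 184]
+L6 (α=1/3) → [668/3, 361/3, 186]
= [223, 120, 186]

query (2,0) [L1,L2,L3,L4,L5,L6] — begin 0,0,0
+L1 (α=3/4) → [759/4, 33/2, 111]
+L2 (α=1) → [12, 173, 179]
+L3 (α=6/7) → [1170/7, 659/7, 425/7]
+L4 (α=1/7) → [7615/49, 4388/49, 3425/49]
+L5 (α=5/8) → [37545/392, 18309/392, 45065/392]
+L6 (α=1/2) → [71649/784, 72797/784, 63881/784]
rounded: [91, 93, 81]


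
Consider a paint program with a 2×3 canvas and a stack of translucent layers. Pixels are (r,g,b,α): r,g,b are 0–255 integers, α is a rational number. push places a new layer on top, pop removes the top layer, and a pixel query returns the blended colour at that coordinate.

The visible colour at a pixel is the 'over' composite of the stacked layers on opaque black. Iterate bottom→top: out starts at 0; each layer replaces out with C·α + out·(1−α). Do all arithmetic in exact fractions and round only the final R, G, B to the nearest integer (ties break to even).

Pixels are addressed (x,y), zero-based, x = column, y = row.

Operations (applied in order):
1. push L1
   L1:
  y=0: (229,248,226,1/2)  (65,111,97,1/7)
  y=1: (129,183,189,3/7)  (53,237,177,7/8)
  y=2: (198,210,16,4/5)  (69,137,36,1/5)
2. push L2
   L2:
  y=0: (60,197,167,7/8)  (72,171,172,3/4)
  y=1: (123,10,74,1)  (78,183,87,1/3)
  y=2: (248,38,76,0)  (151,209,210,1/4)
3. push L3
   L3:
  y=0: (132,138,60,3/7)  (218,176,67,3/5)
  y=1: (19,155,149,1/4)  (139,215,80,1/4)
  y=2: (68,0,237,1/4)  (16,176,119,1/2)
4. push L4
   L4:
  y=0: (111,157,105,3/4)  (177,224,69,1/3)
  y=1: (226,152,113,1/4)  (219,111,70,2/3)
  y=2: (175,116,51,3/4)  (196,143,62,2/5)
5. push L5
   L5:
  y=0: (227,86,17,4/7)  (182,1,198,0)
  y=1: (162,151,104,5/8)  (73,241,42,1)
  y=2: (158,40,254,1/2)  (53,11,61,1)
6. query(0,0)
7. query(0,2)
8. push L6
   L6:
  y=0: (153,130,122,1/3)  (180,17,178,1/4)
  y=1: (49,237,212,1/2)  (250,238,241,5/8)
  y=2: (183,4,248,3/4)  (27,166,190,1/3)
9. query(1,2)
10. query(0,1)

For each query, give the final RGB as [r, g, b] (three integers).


at x=0,y=0 over L1,L2,L3,L4,L5:
L1 α=1/2: [229/2, 124, 113]
L2 α=7/8: [1069/16, 1503/8, 641/4]
L3 α=3/7: [379/4, 333/2, 821/7]
L4 α=3/4: [1711/16, 1275/8, 1513/14]
L5 α=4/7: [19661/112, 6577/56, 5491/98]
= [176, 117, 56]

at x=0,y=2 over L1,L2,L3,L4,L5:
+L1 (α=4/5) → [792/5, 168, 64/5]
+L2 (α=0) → [792/5, 168, 64/5]
+L3 (α=1/4) → [679/5, 126, 1377/20]
+L4 (α=3/4) → [826/5, 237/2, 4437/80]
+L5 (α=1/2) → [808/5, 317/4, 24757/160]
→ [162, 79, 155]

query (1,2) [L1,L2,L3,L4,L5,L6] — begin 0,0,0
+L1 (α=1/5) → [69/5, 137/5, 36/5]
+L2 (α=1/4) → [481/10, 364/5, 579/10]
+L3 (α=1/2) → [641/20, 622/5, 1769/20]
+L4 (α=2/5) → [9763/100, 3296/25, 7787/100]
+L5 (α=1) → [53, 11, 61]
+L6 (α=1/3) → [133/3, 188/3, 104]
= [44, 63, 104]

query (0,1) [L1,L2,L3,L4,L5,L6] — begin 0,0,0
L1 α=3/7: [387/7, 549/7, 81]
L2 α=1: [123, 10, 74]
L3 α=1/4: [97, 185/4, 371/4]
L4 α=1/4: [517/4, 1163/16, 1565/16]
L5 α=5/8: [4791/32, 15569/128, 13015/128]
L6 α=1/2: [6359/64, 45905/256, 40151/256]
rounded: [99, 179, 157]


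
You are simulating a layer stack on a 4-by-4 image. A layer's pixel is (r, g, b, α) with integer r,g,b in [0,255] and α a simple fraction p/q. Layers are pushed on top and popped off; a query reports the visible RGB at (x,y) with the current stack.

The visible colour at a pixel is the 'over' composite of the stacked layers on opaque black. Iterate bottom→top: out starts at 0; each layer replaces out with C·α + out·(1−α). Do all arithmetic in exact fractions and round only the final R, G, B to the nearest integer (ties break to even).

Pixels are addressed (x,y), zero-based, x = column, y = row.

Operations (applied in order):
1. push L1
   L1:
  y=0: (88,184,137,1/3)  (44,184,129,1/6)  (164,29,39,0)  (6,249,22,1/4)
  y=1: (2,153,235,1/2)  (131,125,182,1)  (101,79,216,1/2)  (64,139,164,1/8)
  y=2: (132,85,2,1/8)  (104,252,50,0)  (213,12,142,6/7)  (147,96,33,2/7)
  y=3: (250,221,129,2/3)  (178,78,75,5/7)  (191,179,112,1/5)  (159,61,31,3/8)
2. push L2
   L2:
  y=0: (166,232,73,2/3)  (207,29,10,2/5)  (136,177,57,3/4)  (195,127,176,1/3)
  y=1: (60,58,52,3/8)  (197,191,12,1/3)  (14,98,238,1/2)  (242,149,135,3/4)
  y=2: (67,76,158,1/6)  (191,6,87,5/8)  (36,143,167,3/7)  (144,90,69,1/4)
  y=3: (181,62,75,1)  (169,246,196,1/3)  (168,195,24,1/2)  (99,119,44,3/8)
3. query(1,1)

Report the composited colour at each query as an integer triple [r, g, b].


at x=1,y=1 over L1,L2:
after L1 α=1: [131, 125, 182]
after L2 α=1/3: [153, 147, 376/3]
= [153, 147, 125]


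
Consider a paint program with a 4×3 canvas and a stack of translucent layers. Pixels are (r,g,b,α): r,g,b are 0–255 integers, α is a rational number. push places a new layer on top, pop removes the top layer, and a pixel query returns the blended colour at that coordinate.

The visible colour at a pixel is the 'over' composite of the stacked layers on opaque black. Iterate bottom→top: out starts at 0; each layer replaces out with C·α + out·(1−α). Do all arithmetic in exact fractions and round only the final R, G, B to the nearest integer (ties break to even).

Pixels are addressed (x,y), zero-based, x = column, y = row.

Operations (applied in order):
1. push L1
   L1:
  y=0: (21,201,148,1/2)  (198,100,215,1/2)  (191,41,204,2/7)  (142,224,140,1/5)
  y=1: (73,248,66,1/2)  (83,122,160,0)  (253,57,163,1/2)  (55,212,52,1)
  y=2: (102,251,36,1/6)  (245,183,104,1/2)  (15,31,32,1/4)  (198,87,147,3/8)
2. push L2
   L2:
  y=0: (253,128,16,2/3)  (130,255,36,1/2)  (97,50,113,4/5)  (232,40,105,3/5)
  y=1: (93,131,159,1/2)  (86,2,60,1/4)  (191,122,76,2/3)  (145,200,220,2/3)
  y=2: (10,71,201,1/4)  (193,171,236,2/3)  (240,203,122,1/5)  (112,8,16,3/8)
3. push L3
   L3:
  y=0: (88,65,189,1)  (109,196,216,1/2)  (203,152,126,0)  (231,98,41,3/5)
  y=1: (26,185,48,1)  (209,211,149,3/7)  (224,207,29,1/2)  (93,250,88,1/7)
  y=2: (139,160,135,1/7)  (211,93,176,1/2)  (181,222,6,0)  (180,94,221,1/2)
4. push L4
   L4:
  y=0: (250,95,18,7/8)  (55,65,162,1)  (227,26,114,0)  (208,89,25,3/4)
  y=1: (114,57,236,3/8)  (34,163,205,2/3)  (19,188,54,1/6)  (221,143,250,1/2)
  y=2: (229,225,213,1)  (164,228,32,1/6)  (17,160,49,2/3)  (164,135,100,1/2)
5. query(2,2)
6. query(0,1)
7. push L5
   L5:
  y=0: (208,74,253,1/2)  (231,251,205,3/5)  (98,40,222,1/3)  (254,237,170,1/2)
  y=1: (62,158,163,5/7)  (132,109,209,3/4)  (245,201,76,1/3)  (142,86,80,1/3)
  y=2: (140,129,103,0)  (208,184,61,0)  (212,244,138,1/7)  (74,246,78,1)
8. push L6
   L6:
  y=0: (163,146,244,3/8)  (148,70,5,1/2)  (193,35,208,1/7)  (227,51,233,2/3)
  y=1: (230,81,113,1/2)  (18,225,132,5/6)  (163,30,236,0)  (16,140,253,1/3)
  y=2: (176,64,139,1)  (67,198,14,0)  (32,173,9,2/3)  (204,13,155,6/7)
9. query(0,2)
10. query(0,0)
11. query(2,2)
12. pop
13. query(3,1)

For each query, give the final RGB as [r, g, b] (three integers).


at x=2,y=2 over L1,L2,L3,L4:
after L1 α=1/4: [15/4, 31/4, 8]
after L2 α=1/5: [51, 234/5, 154/5]
after L3 α=0: [51, 234/5, 154/5]
after L4 α=2/3: [85/3, 1834/15, 644/15]
rounded: [28, 122, 43]

at x=0,y=1 over L1,L2,L3,L4:
after L1 α=1/2: [73/2, 124, 33]
after L2 α=1/2: [259/4, 255/2, 96]
after L3 α=1: [26, 185, 48]
after L4 α=3/8: [59, 137, 237/2]
= [59, 137, 118]

query (0,2) [L1,L2,L3,L4,L5,L6] — begin 0,0,0
+L1 (α=1/6) → [17, 251/6, 6]
+L2 (α=1/4) → [61/4, 393/8, 219/4]
+L3 (α=1/7) → [461/14, 1819/28, 927/14]
+L4 (α=1) → [229, 225, 213]
+L5 (α=0) → [229, 225, 213]
+L6 (α=1) → [176, 64, 139]
= [176, 64, 139]

at x=0,y=0 over L1,L2,L3,L4,L5,L6:
L1 α=1/2: [21/2, 201/2, 74]
L2 α=2/3: [1033/6, 713/6, 106/3]
L3 α=1: [88, 65, 189]
L4 α=7/8: [919/4, 365/4, 315/8]
L5 α=1/2: [1751/8, 661/8, 2339/16]
L6 α=3/8: [12667/64, 6809/64, 23407/128]
→ [198, 106, 183]

query (2,2) [L1,L2,L3,L4,L5,L6] — begin 0,0,0
+L1 (α=1/4) → [15/4, 31/4, 8]
+L2 (α=1/5) → [51, 234/5, 154/5]
+L3 (α=0) → [51, 234/5, 154/5]
+L4 (α=2/3) → [85/3, 1834/15, 644/15]
+L5 (α=1/7) → [382/7, 4888/35, 1978/35]
+L6 (α=2/3) → [830/21, 5666/35, 2608/105]
→ [40, 162, 25]

at x=3,y=1 over L1,L2,L3,L4,L5:
after L1 α=1: [55, 212, 52]
after L2 α=2/3: [115, 204, 164]
after L3 α=1/7: [783/7, 1474/7, 1072/7]
after L4 α=1/2: [1165/7, 2475/14, 1411/7]
after L5 α=1/3: [1108/7, 3077/21, 3382/21]
→ [158, 147, 161]
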